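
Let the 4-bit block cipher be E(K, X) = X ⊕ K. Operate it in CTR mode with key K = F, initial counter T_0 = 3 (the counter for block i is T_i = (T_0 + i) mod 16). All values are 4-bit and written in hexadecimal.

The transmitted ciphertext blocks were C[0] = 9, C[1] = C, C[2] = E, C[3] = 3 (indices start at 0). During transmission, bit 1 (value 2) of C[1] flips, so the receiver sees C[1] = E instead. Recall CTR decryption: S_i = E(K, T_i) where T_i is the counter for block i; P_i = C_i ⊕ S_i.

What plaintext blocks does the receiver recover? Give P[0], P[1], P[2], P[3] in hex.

Only C[1] changed, to E. In CTR, a change in C_i flips the same bit in P_i only; the keystream is unaffected. Decrypting the received ciphertext:
P[0]: T = 3, S = E(K, T) = C; 9 ⊕ C = 5.
P[1]: T = 4, S = E(K, T) = B; E ⊕ B = 5.
P[2]: T = 5, S = E(K, T) = A; E ⊕ A = 4.
P[3]: T = 6, S = E(K, T) = 9; 3 ⊕ 9 = A.
Blocks that differ from the original plaintext: P[1].

P[0] = 5, P[1] = 5, P[2] = 4, P[3] = A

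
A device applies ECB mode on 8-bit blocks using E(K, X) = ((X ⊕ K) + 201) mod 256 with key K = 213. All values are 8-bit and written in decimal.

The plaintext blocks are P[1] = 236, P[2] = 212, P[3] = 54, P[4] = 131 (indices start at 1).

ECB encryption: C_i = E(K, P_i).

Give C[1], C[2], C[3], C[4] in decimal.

C[1]: E(K, 236) = 2.
C[2]: E(K, 212) = 202.
C[3]: E(K, 54) = 172.
C[4]: E(K, 131) = 31.

C[1] = 2, C[2] = 202, C[3] = 172, C[4] = 31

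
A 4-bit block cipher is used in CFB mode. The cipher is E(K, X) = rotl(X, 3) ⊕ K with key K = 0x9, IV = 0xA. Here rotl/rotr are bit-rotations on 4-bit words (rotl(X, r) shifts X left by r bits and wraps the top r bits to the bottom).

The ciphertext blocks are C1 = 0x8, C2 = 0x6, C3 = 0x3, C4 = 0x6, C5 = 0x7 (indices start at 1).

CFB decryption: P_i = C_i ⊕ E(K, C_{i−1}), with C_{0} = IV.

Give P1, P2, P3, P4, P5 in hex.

P1: E(K, 0xA) = 0xC; 0x8 ⊕ 0xC = 0x4.
P2: E(K, 0x8) = 0xD; 0x6 ⊕ 0xD = 0xB.
P3: E(K, 0x6) = 0xA; 0x3 ⊕ 0xA = 0x9.
P4: E(K, 0x3) = 0x0; 0x6 ⊕ 0x0 = 0x6.
P5: E(K, 0x6) = 0xA; 0x7 ⊕ 0xA = 0xD.

P1 = 0x4, P2 = 0xB, P3 = 0x9, P4 = 0x6, P5 = 0xD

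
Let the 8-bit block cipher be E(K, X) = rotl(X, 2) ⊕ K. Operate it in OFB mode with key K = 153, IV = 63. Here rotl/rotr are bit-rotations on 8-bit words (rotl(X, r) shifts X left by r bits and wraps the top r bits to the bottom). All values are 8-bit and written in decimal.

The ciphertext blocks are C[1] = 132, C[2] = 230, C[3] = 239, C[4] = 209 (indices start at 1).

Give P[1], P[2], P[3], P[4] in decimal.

OFB decryption: S_i = E(K, S_{i−1}) with S_{0} = IV; P_i = C_i ⊕ S_i.
P[1]: S = E(K, 63) = 101; 132 ⊕ 101 = 225.
P[2]: S = E(K, 101) = 12; 230 ⊕ 12 = 234.
P[3]: S = E(K, 12) = 169; 239 ⊕ 169 = 70.
P[4]: S = E(K, 169) = 63; 209 ⊕ 63 = 238.

P[1] = 225, P[2] = 234, P[3] = 70, P[4] = 238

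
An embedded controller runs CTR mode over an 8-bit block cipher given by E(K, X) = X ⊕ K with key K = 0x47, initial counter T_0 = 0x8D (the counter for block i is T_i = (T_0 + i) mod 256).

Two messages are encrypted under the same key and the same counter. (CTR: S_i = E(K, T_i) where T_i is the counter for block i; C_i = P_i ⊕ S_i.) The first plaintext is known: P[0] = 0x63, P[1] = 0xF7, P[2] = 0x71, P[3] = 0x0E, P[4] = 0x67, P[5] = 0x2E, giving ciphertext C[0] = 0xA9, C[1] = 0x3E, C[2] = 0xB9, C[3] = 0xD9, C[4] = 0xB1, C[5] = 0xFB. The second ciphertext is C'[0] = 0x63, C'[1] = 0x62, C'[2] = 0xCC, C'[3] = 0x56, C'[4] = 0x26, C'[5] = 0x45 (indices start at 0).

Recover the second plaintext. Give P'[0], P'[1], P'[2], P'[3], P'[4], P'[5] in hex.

P'[0] = 0xA9, P'[1] = 0xAB, P'[2] = 0x04, P'[3] = 0x81, P'[4] = 0xF0, P'[5] = 0x90

In CTR with a reused counter, both messages share the same keystream S_i, so C_i ⊕ C'_i = P_i ⊕ P'_i and thus P'_i = P_i ⊕ C_i ⊕ C'_i.
P'[0]: 0x63 ⊕ 0xA9 ⊕ 0x63 = 0xA9.
P'[1]: 0xF7 ⊕ 0x3E ⊕ 0x62 = 0xAB.
P'[2]: 0x71 ⊕ 0xB9 ⊕ 0xCC = 0x04.
P'[3]: 0x0E ⊕ 0xD9 ⊕ 0x56 = 0x81.
P'[4]: 0x67 ⊕ 0xB1 ⊕ 0x26 = 0xF0.
P'[5]: 0x2E ⊕ 0xFB ⊕ 0x45 = 0x90.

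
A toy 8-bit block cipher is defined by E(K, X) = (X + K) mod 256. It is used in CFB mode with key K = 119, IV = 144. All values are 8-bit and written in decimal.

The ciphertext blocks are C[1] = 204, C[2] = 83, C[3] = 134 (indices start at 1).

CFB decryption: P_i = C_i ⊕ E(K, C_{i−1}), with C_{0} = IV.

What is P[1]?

P[1] = 203

P[1]: E(K, 144) = 7; 204 ⊕ 7 = 203.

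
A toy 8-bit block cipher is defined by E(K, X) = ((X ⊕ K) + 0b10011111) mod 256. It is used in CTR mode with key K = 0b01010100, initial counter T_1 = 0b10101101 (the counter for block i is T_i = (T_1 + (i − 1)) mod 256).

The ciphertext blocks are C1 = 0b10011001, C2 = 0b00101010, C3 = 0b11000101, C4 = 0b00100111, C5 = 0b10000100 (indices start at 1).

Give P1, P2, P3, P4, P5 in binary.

CTR decryption: S_i = E(K, T_i) where T_i is the counter for block i; P_i = C_i ⊕ S_i.
P1: T = 0b10101101, S = E(K, T) = 0b10011000; 0b10011001 ⊕ 0b10011000 = 0b00000001.
P2: T = 0b10101110, S = E(K, T) = 0b10011001; 0b00101010 ⊕ 0b10011001 = 0b10110011.
P3: T = 0b10101111, S = E(K, T) = 0b10011010; 0b11000101 ⊕ 0b10011010 = 0b01011111.
P4: T = 0b10110000, S = E(K, T) = 0b10000011; 0b00100111 ⊕ 0b10000011 = 0b10100100.
P5: T = 0b10110001, S = E(K, T) = 0b10000100; 0b10000100 ⊕ 0b10000100 = 0b00000000.

P1 = 0b00000001, P2 = 0b10110011, P3 = 0b01011111, P4 = 0b10100100, P5 = 0b00000000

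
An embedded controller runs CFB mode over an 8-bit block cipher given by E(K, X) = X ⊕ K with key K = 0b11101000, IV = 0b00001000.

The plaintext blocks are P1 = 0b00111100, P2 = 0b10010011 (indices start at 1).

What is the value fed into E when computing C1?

CFB encryption: C_i = P_i ⊕ E(K, C_{i−1}), with C_{0} = IV.
C1: E(K, 0b00001000) = 0b11100000; 0b00111100 ⊕ 0b11100000 = 0b11011100.
So the input to E for block 1 is 0b00001000.

0b00001000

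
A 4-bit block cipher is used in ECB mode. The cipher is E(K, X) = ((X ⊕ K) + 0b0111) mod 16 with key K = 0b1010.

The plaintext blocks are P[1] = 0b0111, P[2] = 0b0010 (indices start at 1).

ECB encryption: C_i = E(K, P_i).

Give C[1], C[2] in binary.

C[1] = 0b0100, C[2] = 0b1111

C[1]: E(K, 0b0111) = 0b0100.
C[2]: E(K, 0b0010) = 0b1111.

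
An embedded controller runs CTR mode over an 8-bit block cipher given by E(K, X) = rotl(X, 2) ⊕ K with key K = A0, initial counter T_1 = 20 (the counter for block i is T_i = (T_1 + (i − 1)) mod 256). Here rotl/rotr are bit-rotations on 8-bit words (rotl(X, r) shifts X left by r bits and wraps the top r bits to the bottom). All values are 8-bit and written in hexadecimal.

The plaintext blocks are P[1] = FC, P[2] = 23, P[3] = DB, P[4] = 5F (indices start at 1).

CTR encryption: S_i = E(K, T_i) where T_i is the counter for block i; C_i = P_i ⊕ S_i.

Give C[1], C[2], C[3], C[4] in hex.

C[1]: T = 20, S = E(K, T) = 20; FC ⊕ 20 = DC.
C[2]: T = 21, S = E(K, T) = 24; 23 ⊕ 24 = 07.
C[3]: T = 22, S = E(K, T) = 28; DB ⊕ 28 = F3.
C[4]: T = 23, S = E(K, T) = 2C; 5F ⊕ 2C = 73.

C[1] = DC, C[2] = 07, C[3] = F3, C[4] = 73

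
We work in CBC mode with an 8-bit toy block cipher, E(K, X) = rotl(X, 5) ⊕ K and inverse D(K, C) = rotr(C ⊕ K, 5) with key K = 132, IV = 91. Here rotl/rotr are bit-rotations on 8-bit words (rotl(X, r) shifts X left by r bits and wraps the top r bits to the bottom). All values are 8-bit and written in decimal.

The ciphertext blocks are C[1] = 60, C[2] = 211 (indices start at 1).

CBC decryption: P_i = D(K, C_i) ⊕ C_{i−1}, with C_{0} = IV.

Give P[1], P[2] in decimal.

P[1] = 158, P[2] = 134

P[1]: D(K, 60) = 197; 197 ⊕ 91 = 158.
P[2]: D(K, 211) = 186; 186 ⊕ 60 = 134.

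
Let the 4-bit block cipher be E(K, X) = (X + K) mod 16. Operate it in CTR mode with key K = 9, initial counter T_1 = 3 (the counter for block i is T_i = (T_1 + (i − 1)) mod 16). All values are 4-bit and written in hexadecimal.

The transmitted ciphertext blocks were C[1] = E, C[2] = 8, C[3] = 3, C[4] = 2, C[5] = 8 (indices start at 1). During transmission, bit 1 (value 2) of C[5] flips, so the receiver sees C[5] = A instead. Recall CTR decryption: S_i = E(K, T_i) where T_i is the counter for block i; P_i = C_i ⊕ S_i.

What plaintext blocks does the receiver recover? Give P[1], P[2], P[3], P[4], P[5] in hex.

P[1] = 2, P[2] = 5, P[3] = D, P[4] = D, P[5] = A

Only C[5] changed, to A. In CTR, a change in C_i flips the same bit in P_i only; the keystream is unaffected. Decrypting the received ciphertext:
P[1]: T = 3, S = E(K, T) = C; E ⊕ C = 2.
P[2]: T = 4, S = E(K, T) = D; 8 ⊕ D = 5.
P[3]: T = 5, S = E(K, T) = E; 3 ⊕ E = D.
P[4]: T = 6, S = E(K, T) = F; 2 ⊕ F = D.
P[5]: T = 7, S = E(K, T) = 0; A ⊕ 0 = A.
Blocks that differ from the original plaintext: P[5].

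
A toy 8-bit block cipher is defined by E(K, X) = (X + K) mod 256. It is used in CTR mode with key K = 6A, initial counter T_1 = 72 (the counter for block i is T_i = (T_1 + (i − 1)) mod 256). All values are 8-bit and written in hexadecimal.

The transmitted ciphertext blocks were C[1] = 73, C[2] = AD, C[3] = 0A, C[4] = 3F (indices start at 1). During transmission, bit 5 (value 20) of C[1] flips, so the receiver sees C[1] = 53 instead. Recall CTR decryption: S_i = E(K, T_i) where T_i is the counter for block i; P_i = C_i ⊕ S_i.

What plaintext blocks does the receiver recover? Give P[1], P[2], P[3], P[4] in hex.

P[1] = 8F, P[2] = 70, P[3] = D4, P[4] = E0

Only C[1] changed, to 53. In CTR, a change in C_i flips the same bit in P_i only; the keystream is unaffected. Decrypting the received ciphertext:
P[1]: T = 72, S = E(K, T) = DC; 53 ⊕ DC = 8F.
P[2]: T = 73, S = E(K, T) = DD; AD ⊕ DD = 70.
P[3]: T = 74, S = E(K, T) = DE; 0A ⊕ DE = D4.
P[4]: T = 75, S = E(K, T) = DF; 3F ⊕ DF = E0.
Blocks that differ from the original plaintext: P[1].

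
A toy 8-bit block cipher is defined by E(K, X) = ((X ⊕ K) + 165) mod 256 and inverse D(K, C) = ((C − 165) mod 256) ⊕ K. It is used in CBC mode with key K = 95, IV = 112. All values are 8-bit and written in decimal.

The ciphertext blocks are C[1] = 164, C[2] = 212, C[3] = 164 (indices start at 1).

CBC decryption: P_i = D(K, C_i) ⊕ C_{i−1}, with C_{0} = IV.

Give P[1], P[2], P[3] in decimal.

P[1]: D(K, 164) = 160; 160 ⊕ 112 = 208.
P[2]: D(K, 212) = 112; 112 ⊕ 164 = 212.
P[3]: D(K, 164) = 160; 160 ⊕ 212 = 116.

P[1] = 208, P[2] = 212, P[3] = 116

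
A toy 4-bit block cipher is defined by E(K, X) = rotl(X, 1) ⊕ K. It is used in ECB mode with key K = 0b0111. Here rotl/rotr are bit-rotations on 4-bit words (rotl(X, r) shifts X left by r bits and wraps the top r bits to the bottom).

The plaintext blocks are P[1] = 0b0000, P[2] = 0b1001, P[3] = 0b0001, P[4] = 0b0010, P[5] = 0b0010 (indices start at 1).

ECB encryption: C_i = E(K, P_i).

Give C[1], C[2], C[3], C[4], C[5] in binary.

C[1] = 0b0111, C[2] = 0b0100, C[3] = 0b0101, C[4] = 0b0011, C[5] = 0b0011

C[1]: E(K, 0b0000) = 0b0111.
C[2]: E(K, 0b1001) = 0b0100.
C[3]: E(K, 0b0001) = 0b0101.
C[4]: E(K, 0b0010) = 0b0011.
C[5]: E(K, 0b0010) = 0b0011.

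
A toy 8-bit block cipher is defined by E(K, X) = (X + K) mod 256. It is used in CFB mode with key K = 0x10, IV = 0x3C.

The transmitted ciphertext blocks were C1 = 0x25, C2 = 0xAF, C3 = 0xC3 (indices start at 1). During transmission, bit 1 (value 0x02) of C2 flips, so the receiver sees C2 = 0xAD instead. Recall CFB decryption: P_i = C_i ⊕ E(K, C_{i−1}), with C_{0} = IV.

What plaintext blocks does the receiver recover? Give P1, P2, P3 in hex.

P1 = 0x69, P2 = 0x98, P3 = 0x7E

Only C2 changed, to 0xAD. In CFB, a change in C_i flips the same bit in P_i and garbles P_{i+1}. Decrypting the received ciphertext:
P1: E(K, 0x3C) = 0x4C; 0x25 ⊕ 0x4C = 0x69.
P2: E(K, 0x25) = 0x35; 0xAD ⊕ 0x35 = 0x98.
P3: E(K, 0xAD) = 0xBD; 0xC3 ⊕ 0xBD = 0x7E.
Blocks that differ from the original plaintext: P2, P3.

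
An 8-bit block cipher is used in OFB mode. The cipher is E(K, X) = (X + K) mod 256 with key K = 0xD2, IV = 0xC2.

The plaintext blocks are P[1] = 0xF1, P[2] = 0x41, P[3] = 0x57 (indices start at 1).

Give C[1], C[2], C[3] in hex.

OFB encryption: S_i = E(K, S_{i−1}) with S_{0} = IV; C_i = P_i ⊕ S_i.
C[1]: S = E(K, 0xC2) = 0x94; 0xF1 ⊕ 0x94 = 0x65.
C[2]: S = E(K, 0x94) = 0x66; 0x41 ⊕ 0x66 = 0x27.
C[3]: S = E(K, 0x66) = 0x38; 0x57 ⊕ 0x38 = 0x6F.

C[1] = 0x65, C[2] = 0x27, C[3] = 0x6F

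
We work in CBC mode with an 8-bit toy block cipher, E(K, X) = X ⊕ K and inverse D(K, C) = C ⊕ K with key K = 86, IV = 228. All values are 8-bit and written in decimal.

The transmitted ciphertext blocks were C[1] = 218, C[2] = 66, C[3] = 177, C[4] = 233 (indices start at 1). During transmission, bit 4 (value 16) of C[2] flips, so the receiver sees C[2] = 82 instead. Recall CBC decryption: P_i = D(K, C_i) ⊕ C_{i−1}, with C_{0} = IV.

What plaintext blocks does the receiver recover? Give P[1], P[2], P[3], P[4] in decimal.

P[1] = 104, P[2] = 222, P[3] = 181, P[4] = 14

Only C[2] changed, to 82. In CBC, a change in C_i garbles P_i and flips the same bit in P_{i+1}. Decrypting the received ciphertext:
P[1]: D(K, 218) = 140; 140 ⊕ 228 = 104.
P[2]: D(K, 82) = 4; 4 ⊕ 218 = 222.
P[3]: D(K, 177) = 231; 231 ⊕ 82 = 181.
P[4]: D(K, 233) = 191; 191 ⊕ 177 = 14.
Blocks that differ from the original plaintext: P[2], P[3].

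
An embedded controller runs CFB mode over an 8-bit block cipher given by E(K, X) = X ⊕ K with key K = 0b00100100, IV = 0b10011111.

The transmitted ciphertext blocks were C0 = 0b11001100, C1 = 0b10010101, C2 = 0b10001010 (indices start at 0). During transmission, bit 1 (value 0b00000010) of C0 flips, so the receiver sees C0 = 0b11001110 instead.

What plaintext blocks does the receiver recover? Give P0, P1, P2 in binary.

CFB decryption: P_i = C_i ⊕ E(K, C_{i−1}), with C_{−1} = IV.
Only C0 changed, to 0b11001110. In CFB, a change in C_i flips the same bit in P_i and garbles P_{i+1}. Decrypting the received ciphertext:
P0: E(K, 0b10011111) = 0b10111011; 0b11001110 ⊕ 0b10111011 = 0b01110101.
P1: E(K, 0b11001110) = 0b11101010; 0b10010101 ⊕ 0b11101010 = 0b01111111.
P2: E(K, 0b10010101) = 0b10110001; 0b10001010 ⊕ 0b10110001 = 0b00111011.
Blocks that differ from the original plaintext: P0, P1.

P0 = 0b01110101, P1 = 0b01111111, P2 = 0b00111011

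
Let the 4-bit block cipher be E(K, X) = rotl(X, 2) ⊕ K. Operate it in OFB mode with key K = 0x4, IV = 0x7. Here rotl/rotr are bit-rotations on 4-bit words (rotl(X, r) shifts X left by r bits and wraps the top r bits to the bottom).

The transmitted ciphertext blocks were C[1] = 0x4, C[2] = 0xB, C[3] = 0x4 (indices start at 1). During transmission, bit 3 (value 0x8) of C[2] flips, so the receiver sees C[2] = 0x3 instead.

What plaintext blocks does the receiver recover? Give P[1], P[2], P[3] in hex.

P[1] = 0xD, P[2] = 0x1, P[3] = 0x8

OFB decryption: S_i = E(K, S_{i−1}) with S_{0} = IV; P_i = C_i ⊕ S_i.
Only C[2] changed, to 0x3. In OFB, a change in C_i flips the same bit in P_i only; the keystream is unaffected. Decrypting the received ciphertext:
P[1]: S = E(K, 0x7) = 0x9; 0x4 ⊕ 0x9 = 0xD.
P[2]: S = E(K, 0x9) = 0x2; 0x3 ⊕ 0x2 = 0x1.
P[3]: S = E(K, 0x2) = 0xC; 0x4 ⊕ 0xC = 0x8.
Blocks that differ from the original plaintext: P[2].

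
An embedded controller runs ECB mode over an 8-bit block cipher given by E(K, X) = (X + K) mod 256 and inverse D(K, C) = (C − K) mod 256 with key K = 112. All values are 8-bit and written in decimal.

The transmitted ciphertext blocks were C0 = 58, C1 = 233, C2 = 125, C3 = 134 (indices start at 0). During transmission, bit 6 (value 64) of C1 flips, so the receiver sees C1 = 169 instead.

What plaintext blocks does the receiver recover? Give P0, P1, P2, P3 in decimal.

P0 = 202, P1 = 57, P2 = 13, P3 = 22

ECB decryption: P_i = D(K, C_i).
Only C1 changed, to 169. In ECB, a change in C_i affects only P_i. Decrypting the received ciphertext:
P0: D(K, 58) = 202.
P1: D(K, 169) = 57.
P2: D(K, 125) = 13.
P3: D(K, 134) = 22.
Blocks that differ from the original plaintext: P1.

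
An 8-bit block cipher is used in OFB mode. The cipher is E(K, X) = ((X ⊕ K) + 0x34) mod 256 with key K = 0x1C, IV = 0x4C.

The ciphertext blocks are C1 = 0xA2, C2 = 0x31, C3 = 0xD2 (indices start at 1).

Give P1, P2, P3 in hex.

P1 = 0x26, P2 = 0xFD, P3 = 0xD6

OFB decryption: S_i = E(K, S_{i−1}) with S_{0} = IV; P_i = C_i ⊕ S_i.
P1: S = E(K, 0x4C) = 0x84; 0xA2 ⊕ 0x84 = 0x26.
P2: S = E(K, 0x84) = 0xCC; 0x31 ⊕ 0xCC = 0xFD.
P3: S = E(K, 0xCC) = 0x04; 0xD2 ⊕ 0x04 = 0xD6.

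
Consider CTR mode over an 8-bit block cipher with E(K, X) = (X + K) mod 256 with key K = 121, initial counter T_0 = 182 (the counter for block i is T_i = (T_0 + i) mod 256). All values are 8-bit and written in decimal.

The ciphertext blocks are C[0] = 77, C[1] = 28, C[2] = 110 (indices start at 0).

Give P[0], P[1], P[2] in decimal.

P[0] = 98, P[1] = 44, P[2] = 95

CTR decryption: S_i = E(K, T_i) where T_i is the counter for block i; P_i = C_i ⊕ S_i.
P[0]: T = 182, S = E(K, T) = 47; 77 ⊕ 47 = 98.
P[1]: T = 183, S = E(K, T) = 48; 28 ⊕ 48 = 44.
P[2]: T = 184, S = E(K, T) = 49; 110 ⊕ 49 = 95.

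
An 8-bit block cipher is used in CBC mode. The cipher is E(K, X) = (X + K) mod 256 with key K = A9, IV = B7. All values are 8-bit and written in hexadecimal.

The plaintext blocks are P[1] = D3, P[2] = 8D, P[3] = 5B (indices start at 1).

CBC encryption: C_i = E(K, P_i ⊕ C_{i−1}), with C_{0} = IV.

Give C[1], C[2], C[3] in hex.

C[1] = 0D, C[2] = 29, C[3] = 1B

C[1]: P[1] ⊕ B7 = 64; E(K, 64) = 0D.
C[2]: P[2] ⊕ 0D = 80; E(K, 80) = 29.
C[3]: P[3] ⊕ 29 = 72; E(K, 72) = 1B.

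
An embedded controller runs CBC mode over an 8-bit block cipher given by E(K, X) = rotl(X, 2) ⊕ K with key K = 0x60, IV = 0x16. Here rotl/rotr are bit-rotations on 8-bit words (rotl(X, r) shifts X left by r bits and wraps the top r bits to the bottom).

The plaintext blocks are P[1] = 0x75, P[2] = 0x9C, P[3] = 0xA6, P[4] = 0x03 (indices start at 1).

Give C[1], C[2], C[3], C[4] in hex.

CBC encryption: C_i = E(K, P_i ⊕ C_{i−1}), with C_{0} = IV.
C[1]: P[1] ⊕ 0x16 = 0x63; E(K, 0x63) = 0xED.
C[2]: P[2] ⊕ 0xED = 0x71; E(K, 0x71) = 0xA5.
C[3]: P[3] ⊕ 0xA5 = 0x03; E(K, 0x03) = 0x6C.
C[4]: P[4] ⊕ 0x6C = 0x6F; E(K, 0x6F) = 0xDD.

C[1] = 0xED, C[2] = 0xA5, C[3] = 0x6C, C[4] = 0xDD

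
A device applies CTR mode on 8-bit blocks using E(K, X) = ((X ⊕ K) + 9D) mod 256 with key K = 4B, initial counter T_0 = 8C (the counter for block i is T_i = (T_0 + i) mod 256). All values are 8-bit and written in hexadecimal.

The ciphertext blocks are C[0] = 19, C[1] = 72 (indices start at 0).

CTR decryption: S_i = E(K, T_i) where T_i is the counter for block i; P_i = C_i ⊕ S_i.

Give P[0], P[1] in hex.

P[0]: T = 8C, S = E(K, T) = 64; 19 ⊕ 64 = 7D.
P[1]: T = 8D, S = E(K, T) = 63; 72 ⊕ 63 = 11.

P[0] = 7D, P[1] = 11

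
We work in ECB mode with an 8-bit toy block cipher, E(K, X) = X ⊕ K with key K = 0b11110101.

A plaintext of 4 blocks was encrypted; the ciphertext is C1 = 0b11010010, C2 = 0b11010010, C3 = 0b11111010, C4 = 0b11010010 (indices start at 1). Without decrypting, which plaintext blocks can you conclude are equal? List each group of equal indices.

ECB encrypts each block independently with the same key, so equal ciphertext blocks imply equal plaintext blocks.
C1 = C2 = C4 = 0b11010010, so P1 = P2 = P4.

P1 = P2 = P4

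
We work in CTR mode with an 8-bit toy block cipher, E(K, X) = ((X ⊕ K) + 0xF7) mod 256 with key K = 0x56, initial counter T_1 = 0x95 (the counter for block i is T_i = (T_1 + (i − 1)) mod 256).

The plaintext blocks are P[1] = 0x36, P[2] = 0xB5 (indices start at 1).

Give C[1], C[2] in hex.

C[1] = 0x8C, C[2] = 0x02

CTR encryption: S_i = E(K, T_i) where T_i is the counter for block i; C_i = P_i ⊕ S_i.
C[1]: T = 0x95, S = E(K, T) = 0xBA; 0x36 ⊕ 0xBA = 0x8C.
C[2]: T = 0x96, S = E(K, T) = 0xB7; 0xB5 ⊕ 0xB7 = 0x02.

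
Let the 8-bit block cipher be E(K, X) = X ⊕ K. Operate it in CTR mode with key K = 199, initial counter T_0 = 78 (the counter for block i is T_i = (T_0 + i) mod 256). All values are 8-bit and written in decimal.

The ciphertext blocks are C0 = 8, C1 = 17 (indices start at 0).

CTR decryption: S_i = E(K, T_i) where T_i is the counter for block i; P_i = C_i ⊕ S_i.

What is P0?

P0: T = 78, S = E(K, T) = 137; 8 ⊕ 137 = 129.

P0 = 129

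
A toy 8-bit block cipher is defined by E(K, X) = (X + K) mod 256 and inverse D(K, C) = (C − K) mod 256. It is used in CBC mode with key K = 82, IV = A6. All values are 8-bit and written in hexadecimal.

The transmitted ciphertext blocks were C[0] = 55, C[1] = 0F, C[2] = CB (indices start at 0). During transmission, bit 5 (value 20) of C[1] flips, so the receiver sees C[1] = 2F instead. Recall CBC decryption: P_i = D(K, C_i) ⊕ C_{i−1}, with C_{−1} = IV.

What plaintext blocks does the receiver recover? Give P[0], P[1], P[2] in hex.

Only C[1] changed, to 2F. In CBC, a change in C_i garbles P_i and flips the same bit in P_{i+1}. Decrypting the received ciphertext:
P[0]: D(K, 55) = D3; D3 ⊕ A6 = 75.
P[1]: D(K, 2F) = AD; AD ⊕ 55 = F8.
P[2]: D(K, CB) = 49; 49 ⊕ 2F = 66.
Blocks that differ from the original plaintext: P[1], P[2].

P[0] = 75, P[1] = F8, P[2] = 66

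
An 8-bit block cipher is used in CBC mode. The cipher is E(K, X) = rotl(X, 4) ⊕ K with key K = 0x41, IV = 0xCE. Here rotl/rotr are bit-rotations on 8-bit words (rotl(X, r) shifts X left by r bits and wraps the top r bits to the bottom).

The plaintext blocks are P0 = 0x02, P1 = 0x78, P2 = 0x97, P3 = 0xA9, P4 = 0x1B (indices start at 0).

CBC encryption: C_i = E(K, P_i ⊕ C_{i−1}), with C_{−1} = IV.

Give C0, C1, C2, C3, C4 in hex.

C0 = 0x8D, C1 = 0x1E, C2 = 0xD9, C3 = 0x46, C4 = 0x94

C0: P0 ⊕ 0xCE = 0xCC; E(K, 0xCC) = 0x8D.
C1: P1 ⊕ 0x8D = 0xF5; E(K, 0xF5) = 0x1E.
C2: P2 ⊕ 0x1E = 0x89; E(K, 0x89) = 0xD9.
C3: P3 ⊕ 0xD9 = 0x70; E(K, 0x70) = 0x46.
C4: P4 ⊕ 0x46 = 0x5D; E(K, 0x5D) = 0x94.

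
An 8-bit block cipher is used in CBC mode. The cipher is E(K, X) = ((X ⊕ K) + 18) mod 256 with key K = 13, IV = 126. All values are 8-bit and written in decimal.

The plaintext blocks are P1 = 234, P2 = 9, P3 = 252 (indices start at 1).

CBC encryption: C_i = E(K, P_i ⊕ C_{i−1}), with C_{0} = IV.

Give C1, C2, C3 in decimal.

C1: P1 ⊕ 126 = 148; E(K, 148) = 171.
C2: P2 ⊕ 171 = 162; E(K, 162) = 193.
C3: P3 ⊕ 193 = 61; E(K, 61) = 66.

C1 = 171, C2 = 193, C3 = 66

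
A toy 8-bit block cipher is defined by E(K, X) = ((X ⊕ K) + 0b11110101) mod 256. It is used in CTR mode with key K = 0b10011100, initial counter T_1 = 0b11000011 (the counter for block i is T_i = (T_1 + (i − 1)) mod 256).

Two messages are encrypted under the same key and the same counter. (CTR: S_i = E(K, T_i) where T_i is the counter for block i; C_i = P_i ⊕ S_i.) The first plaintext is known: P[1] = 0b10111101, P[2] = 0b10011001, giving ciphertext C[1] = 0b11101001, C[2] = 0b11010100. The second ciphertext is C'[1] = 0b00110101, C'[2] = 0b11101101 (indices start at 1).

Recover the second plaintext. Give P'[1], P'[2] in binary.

In CTR with a reused counter, both messages share the same keystream S_i, so C_i ⊕ C'_i = P_i ⊕ P'_i and thus P'_i = P_i ⊕ C_i ⊕ C'_i.
P'[1]: 0b10111101 ⊕ 0b11101001 ⊕ 0b00110101 = 0b01100001.
P'[2]: 0b10011001 ⊕ 0b11010100 ⊕ 0b11101101 = 0b10100000.

P'[1] = 0b01100001, P'[2] = 0b10100000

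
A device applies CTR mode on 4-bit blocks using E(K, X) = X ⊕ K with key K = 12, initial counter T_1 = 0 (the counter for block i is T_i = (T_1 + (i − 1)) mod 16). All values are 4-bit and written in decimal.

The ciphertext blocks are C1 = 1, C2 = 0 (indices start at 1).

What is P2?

CTR decryption: S_i = E(K, T_i) where T_i is the counter for block i; P_i = C_i ⊕ S_i.
P2: T = 1, S = E(K, T) = 13; 0 ⊕ 13 = 13.

P2 = 13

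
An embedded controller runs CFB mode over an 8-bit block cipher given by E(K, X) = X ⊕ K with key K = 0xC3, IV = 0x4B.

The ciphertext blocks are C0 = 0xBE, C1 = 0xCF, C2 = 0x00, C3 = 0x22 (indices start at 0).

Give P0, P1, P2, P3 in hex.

P0 = 0x36, P1 = 0xB2, P2 = 0x0C, P3 = 0xE1

CFB decryption: P_i = C_i ⊕ E(K, C_{i−1}), with C_{−1} = IV.
P0: E(K, 0x4B) = 0x88; 0xBE ⊕ 0x88 = 0x36.
P1: E(K, 0xBE) = 0x7D; 0xCF ⊕ 0x7D = 0xB2.
P2: E(K, 0xCF) = 0x0C; 0x00 ⊕ 0x0C = 0x0C.
P3: E(K, 0x00) = 0xC3; 0x22 ⊕ 0xC3 = 0xE1.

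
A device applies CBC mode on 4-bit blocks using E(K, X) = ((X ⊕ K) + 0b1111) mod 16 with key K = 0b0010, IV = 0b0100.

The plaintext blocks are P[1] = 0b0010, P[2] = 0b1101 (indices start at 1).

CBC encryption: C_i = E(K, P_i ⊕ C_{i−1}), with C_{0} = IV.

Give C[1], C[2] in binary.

C[1] = 0b0011, C[2] = 0b1011

C[1]: P[1] ⊕ 0b0100 = 0b0110; E(K, 0b0110) = 0b0011.
C[2]: P[2] ⊕ 0b0011 = 0b1110; E(K, 0b1110) = 0b1011.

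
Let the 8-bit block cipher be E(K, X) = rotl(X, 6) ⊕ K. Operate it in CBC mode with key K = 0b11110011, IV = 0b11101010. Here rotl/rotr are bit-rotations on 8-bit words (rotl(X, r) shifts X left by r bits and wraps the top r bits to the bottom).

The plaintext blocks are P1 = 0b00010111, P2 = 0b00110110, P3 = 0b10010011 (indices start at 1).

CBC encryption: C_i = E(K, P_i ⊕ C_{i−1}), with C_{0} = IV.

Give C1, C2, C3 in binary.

C1 = 0b10001100, C2 = 0b01011101, C3 = 0b01000000

C1: P1 ⊕ 0b11101010 = 0b11111101; E(K, 0b11111101) = 0b10001100.
C2: P2 ⊕ 0b10001100 = 0b10111010; E(K, 0b10111010) = 0b01011101.
C3: P3 ⊕ 0b01011101 = 0b11001110; E(K, 0b11001110) = 0b01000000.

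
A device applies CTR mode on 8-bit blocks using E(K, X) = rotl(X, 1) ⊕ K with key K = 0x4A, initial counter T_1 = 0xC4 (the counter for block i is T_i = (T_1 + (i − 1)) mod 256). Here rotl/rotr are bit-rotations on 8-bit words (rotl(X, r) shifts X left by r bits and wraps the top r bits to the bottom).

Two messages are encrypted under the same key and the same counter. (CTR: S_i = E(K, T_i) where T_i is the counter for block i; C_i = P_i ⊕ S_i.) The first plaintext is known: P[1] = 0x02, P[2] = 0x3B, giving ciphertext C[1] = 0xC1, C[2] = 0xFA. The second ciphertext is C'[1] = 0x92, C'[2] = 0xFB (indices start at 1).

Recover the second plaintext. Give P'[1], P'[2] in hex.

In CTR with a reused counter, both messages share the same keystream S_i, so C_i ⊕ C'_i = P_i ⊕ P'_i and thus P'_i = P_i ⊕ C_i ⊕ C'_i.
P'[1]: 0x02 ⊕ 0xC1 ⊕ 0x92 = 0x51.
P'[2]: 0x3B ⊕ 0xFA ⊕ 0xFB = 0x3A.

P'[1] = 0x51, P'[2] = 0x3A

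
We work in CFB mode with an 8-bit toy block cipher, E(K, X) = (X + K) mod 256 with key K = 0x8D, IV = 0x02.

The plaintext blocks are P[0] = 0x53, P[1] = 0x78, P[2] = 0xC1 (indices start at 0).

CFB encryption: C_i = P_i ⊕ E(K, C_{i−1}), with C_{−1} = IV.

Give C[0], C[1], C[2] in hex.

C[0] = 0xDC, C[1] = 0x11, C[2] = 0x5F

C[0]: E(K, 0x02) = 0x8F; 0x53 ⊕ 0x8F = 0xDC.
C[1]: E(K, 0xDC) = 0x69; 0x78 ⊕ 0x69 = 0x11.
C[2]: E(K, 0x11) = 0x9E; 0xC1 ⊕ 0x9E = 0x5F.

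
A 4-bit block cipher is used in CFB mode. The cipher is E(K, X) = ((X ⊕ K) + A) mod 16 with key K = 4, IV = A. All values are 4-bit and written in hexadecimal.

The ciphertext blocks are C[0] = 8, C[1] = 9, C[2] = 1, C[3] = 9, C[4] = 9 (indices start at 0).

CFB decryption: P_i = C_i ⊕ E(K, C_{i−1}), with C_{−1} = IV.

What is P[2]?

P[2]: E(K, 9) = 7; 1 ⊕ 7 = 6.

P[2] = 6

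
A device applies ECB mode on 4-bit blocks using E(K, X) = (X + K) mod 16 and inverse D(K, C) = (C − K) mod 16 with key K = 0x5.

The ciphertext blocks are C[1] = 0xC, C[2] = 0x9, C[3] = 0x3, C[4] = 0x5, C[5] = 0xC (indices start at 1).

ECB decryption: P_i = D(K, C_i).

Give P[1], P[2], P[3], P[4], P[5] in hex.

P[1] = 0x7, P[2] = 0x4, P[3] = 0xE, P[4] = 0x0, P[5] = 0x7

P[1]: D(K, 0xC) = 0x7.
P[2]: D(K, 0x9) = 0x4.
P[3]: D(K, 0x3) = 0xE.
P[4]: D(K, 0x5) = 0x0.
P[5]: D(K, 0xC) = 0x7.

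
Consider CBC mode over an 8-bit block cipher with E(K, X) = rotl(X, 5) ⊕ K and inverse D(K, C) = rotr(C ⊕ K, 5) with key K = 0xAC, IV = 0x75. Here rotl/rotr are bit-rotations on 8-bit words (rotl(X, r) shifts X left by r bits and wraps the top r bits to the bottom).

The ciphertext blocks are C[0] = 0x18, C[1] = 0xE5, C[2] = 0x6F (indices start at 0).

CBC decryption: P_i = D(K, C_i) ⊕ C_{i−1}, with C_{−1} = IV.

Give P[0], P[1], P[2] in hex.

P[0] = 0xD0, P[1] = 0x52, P[2] = 0xFB

P[0]: D(K, 0x18) = 0xA5; 0xA5 ⊕ 0x75 = 0xD0.
P[1]: D(K, 0xE5) = 0x4A; 0x4A ⊕ 0x18 = 0x52.
P[2]: D(K, 0x6F) = 0x1E; 0x1E ⊕ 0xE5 = 0xFB.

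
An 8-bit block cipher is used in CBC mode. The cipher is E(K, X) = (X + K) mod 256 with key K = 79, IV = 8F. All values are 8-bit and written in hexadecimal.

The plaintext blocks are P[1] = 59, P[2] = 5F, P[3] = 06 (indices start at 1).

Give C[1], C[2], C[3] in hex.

CBC encryption: C_i = E(K, P_i ⊕ C_{i−1}), with C_{0} = IV.
C[1]: P[1] ⊕ 8F = D6; E(K, D6) = 4F.
C[2]: P[2] ⊕ 4F = 10; E(K, 10) = 89.
C[3]: P[3] ⊕ 89 = 8F; E(K, 8F) = 08.

C[1] = 4F, C[2] = 89, C[3] = 08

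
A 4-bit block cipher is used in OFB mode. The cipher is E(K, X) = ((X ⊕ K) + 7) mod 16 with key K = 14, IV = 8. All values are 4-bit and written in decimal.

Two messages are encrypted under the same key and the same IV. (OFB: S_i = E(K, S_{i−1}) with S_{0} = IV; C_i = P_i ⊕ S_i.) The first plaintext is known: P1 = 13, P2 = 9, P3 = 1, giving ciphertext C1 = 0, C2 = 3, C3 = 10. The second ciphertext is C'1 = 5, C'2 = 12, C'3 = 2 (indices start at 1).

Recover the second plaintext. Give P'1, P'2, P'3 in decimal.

P'1 = 8, P'2 = 6, P'3 = 9

In OFB with a reused IV, both messages share the same keystream S_i, so C_i ⊕ C'_i = P_i ⊕ P'_i and thus P'_i = P_i ⊕ C_i ⊕ C'_i.
P'1: 13 ⊕ 0 ⊕ 5 = 8.
P'2: 9 ⊕ 3 ⊕ 12 = 6.
P'3: 1 ⊕ 10 ⊕ 2 = 9.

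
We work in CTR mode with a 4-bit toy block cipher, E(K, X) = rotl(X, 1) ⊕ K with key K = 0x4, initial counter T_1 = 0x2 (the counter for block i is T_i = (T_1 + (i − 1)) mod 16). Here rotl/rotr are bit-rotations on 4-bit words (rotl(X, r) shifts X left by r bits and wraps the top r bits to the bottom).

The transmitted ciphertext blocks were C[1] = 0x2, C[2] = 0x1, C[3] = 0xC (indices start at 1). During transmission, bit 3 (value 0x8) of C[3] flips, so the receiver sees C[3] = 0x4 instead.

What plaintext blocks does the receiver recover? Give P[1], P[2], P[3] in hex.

P[1] = 0x2, P[2] = 0x3, P[3] = 0x8

CTR decryption: S_i = E(K, T_i) where T_i is the counter for block i; P_i = C_i ⊕ S_i.
Only C[3] changed, to 0x4. In CTR, a change in C_i flips the same bit in P_i only; the keystream is unaffected. Decrypting the received ciphertext:
P[1]: T = 0x2, S = E(K, T) = 0x0; 0x2 ⊕ 0x0 = 0x2.
P[2]: T = 0x3, S = E(K, T) = 0x2; 0x1 ⊕ 0x2 = 0x3.
P[3]: T = 0x4, S = E(K, T) = 0xC; 0x4 ⊕ 0xC = 0x8.
Blocks that differ from the original plaintext: P[3].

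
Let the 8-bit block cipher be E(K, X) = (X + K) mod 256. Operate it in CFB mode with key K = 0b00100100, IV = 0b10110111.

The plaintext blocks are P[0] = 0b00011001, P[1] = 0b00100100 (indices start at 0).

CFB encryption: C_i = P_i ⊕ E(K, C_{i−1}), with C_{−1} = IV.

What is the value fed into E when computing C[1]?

C[0]: E(K, 0b10110111) = 0b11011011; 0b00011001 ⊕ 0b11011011 = 0b11000010.
C[1]: E(K, 0b11000010) = 0b11100110; 0b00100100 ⊕ 0b11100110 = 0b11000010.
So the input to E for block [1] is 0b11000010.

0b11000010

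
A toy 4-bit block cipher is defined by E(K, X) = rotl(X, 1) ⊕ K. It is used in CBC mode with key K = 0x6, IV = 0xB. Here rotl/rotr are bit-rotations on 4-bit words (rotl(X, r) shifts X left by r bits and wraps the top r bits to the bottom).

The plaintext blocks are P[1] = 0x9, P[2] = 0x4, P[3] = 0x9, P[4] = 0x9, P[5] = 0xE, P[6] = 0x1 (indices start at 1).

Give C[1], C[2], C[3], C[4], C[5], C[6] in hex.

C[1] = 0x2, C[2] = 0xA, C[3] = 0x0, C[4] = 0x5, C[5] = 0x1, C[6] = 0x6

CBC encryption: C_i = E(K, P_i ⊕ C_{i−1}), with C_{0} = IV.
C[1]: P[1] ⊕ 0xB = 0x2; E(K, 0x2) = 0x2.
C[2]: P[2] ⊕ 0x2 = 0x6; E(K, 0x6) = 0xA.
C[3]: P[3] ⊕ 0xA = 0x3; E(K, 0x3) = 0x0.
C[4]: P[4] ⊕ 0x0 = 0x9; E(K, 0x9) = 0x5.
C[5]: P[5] ⊕ 0x5 = 0xB; E(K, 0xB) = 0x1.
C[6]: P[6] ⊕ 0x1 = 0x0; E(K, 0x0) = 0x6.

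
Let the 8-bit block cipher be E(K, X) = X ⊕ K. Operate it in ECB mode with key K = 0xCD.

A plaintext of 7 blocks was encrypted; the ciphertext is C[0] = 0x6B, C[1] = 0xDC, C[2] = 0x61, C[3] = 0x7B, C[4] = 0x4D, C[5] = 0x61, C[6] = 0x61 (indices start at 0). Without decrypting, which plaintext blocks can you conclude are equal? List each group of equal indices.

P[2] = P[5] = P[6]

ECB encrypts each block independently with the same key, so equal ciphertext blocks imply equal plaintext blocks.
C[2] = C[5] = C[6] = 0x61, so P[2] = P[5] = P[6].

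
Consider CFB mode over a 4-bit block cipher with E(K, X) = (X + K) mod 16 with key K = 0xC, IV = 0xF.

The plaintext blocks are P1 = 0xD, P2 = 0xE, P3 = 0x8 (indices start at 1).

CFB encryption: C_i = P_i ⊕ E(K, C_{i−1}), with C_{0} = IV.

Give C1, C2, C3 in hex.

C1: E(K, 0xF) = 0xB; 0xD ⊕ 0xB = 0x6.
C2: E(K, 0x6) = 0x2; 0xE ⊕ 0x2 = 0xC.
C3: E(K, 0xC) = 0x8; 0x8 ⊕ 0x8 = 0x0.

C1 = 0x6, C2 = 0xC, C3 = 0x0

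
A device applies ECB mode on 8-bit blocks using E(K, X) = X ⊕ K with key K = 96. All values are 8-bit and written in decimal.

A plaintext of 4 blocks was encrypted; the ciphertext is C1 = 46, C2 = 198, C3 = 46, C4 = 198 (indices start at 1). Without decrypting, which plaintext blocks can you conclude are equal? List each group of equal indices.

P1 = P3; P2 = P4

ECB encrypts each block independently with the same key, so equal ciphertext blocks imply equal plaintext blocks.
C1 = C3 = 46, so P1 = P3.
C2 = C4 = 198, so P2 = P4.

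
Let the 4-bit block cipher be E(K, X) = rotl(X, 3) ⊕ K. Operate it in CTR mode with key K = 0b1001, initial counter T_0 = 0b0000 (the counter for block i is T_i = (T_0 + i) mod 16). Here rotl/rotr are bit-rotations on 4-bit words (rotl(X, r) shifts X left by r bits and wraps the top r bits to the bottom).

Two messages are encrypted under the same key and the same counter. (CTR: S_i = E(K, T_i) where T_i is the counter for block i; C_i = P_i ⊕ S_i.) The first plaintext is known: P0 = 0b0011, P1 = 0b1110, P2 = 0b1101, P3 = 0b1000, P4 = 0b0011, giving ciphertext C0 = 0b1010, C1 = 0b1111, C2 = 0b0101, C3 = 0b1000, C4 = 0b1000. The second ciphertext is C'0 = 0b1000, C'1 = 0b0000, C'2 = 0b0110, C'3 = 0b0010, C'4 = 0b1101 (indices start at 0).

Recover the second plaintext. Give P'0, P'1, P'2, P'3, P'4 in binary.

P'0 = 0b0001, P'1 = 0b0001, P'2 = 0b1110, P'3 = 0b0010, P'4 = 0b0110

In CTR with a reused counter, both messages share the same keystream S_i, so C_i ⊕ C'_i = P_i ⊕ P'_i and thus P'_i = P_i ⊕ C_i ⊕ C'_i.
P'0: 0b0011 ⊕ 0b1010 ⊕ 0b1000 = 0b0001.
P'1: 0b1110 ⊕ 0b1111 ⊕ 0b0000 = 0b0001.
P'2: 0b1101 ⊕ 0b0101 ⊕ 0b0110 = 0b1110.
P'3: 0b1000 ⊕ 0b1000 ⊕ 0b0010 = 0b0010.
P'4: 0b0011 ⊕ 0b1000 ⊕ 0b1101 = 0b0110.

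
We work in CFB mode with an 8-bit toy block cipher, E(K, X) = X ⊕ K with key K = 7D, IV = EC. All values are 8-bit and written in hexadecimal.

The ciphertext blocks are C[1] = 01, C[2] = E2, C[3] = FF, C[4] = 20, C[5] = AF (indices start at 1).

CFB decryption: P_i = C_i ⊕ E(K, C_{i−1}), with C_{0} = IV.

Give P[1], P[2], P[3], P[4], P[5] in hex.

P[1]: E(K, EC) = 91; 01 ⊕ 91 = 90.
P[2]: E(K, 01) = 7C; E2 ⊕ 7C = 9E.
P[3]: E(K, E2) = 9F; FF ⊕ 9F = 60.
P[4]: E(K, FF) = 82; 20 ⊕ 82 = A2.
P[5]: E(K, 20) = 5D; AF ⊕ 5D = F2.

P[1] = 90, P[2] = 9E, P[3] = 60, P[4] = A2, P[5] = F2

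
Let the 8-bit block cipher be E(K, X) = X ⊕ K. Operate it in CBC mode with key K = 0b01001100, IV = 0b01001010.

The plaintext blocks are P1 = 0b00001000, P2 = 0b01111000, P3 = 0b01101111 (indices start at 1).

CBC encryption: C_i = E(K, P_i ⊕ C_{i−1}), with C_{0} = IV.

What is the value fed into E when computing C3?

0b01010101

C1: P1 ⊕ 0b01001010 = 0b01000010; E(K, 0b01000010) = 0b00001110.
C2: P2 ⊕ 0b00001110 = 0b01110110; E(K, 0b01110110) = 0b00111010.
C3: P3 ⊕ 0b00111010 = 0b01010101; E(K, 0b01010101) = 0b00011001.
So the input to E for block 3 is 0b01010101.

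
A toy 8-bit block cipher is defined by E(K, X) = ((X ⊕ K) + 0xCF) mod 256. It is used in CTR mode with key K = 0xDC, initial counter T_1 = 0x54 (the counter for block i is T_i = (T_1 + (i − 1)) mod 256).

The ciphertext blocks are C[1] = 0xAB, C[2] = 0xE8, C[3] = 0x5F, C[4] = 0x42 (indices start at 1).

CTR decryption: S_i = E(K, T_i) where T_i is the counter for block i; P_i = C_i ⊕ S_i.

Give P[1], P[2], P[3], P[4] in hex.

P[1]: T = 0x54, S = E(K, T) = 0x57; 0xAB ⊕ 0x57 = 0xFC.
P[2]: T = 0x55, S = E(K, T) = 0x58; 0xE8 ⊕ 0x58 = 0xB0.
P[3]: T = 0x56, S = E(K, T) = 0x59; 0x5F ⊕ 0x59 = 0x06.
P[4]: T = 0x57, S = E(K, T) = 0x5A; 0x42 ⊕ 0x5A = 0x18.

P[1] = 0xFC, P[2] = 0xB0, P[3] = 0x06, P[4] = 0x18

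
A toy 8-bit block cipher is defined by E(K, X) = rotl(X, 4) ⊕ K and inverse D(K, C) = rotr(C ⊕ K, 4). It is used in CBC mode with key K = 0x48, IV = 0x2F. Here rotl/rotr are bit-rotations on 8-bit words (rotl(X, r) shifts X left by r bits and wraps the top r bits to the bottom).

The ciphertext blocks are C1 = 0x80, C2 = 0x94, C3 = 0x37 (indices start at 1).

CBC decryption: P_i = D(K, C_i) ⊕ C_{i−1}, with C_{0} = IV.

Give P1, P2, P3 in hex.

P1: D(K, 0x80) = 0x8C; 0x8C ⊕ 0x2F = 0xA3.
P2: D(K, 0x94) = 0xCD; 0xCD ⊕ 0x80 = 0x4D.
P3: D(K, 0x37) = 0xF7; 0xF7 ⊕ 0x94 = 0x63.

P1 = 0xA3, P2 = 0x4D, P3 = 0x63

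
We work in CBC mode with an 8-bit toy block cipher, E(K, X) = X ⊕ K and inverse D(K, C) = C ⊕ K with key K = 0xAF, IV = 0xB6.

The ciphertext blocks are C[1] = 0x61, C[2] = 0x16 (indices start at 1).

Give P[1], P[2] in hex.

P[1] = 0x78, P[2] = 0xD8

CBC decryption: P_i = D(K, C_i) ⊕ C_{i−1}, with C_{0} = IV.
P[1]: D(K, 0x61) = 0xCE; 0xCE ⊕ 0xB6 = 0x78.
P[2]: D(K, 0x16) = 0xB9; 0xB9 ⊕ 0x61 = 0xD8.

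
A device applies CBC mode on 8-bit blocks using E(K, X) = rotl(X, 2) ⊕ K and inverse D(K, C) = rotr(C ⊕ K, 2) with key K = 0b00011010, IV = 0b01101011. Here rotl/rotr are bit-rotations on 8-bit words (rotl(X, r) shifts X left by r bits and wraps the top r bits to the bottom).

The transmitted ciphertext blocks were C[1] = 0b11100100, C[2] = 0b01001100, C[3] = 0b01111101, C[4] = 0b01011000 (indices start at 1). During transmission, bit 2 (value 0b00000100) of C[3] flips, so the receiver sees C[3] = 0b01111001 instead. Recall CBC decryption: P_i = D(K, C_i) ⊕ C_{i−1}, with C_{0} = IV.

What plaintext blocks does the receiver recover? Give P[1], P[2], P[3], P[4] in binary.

Only C[3] changed, to 0b01111001. In CBC, a change in C_i garbles P_i and flips the same bit in P_{i+1}. Decrypting the received ciphertext:
P[1]: D(K, 0b11100100) = 0b10111111; 0b10111111 ⊕ 0b01101011 = 0b11010100.
P[2]: D(K, 0b01001100) = 0b10010101; 0b10010101 ⊕ 0b11100100 = 0b01110001.
P[3]: D(K, 0b01111001) = 0b11011000; 0b11011000 ⊕ 0b01001100 = 0b10010100.
P[4]: D(K, 0b01011000) = 0b10010000; 0b10010000 ⊕ 0b01111001 = 0b11101001.
Blocks that differ from the original plaintext: P[3], P[4].

P[1] = 0b11010100, P[2] = 0b01110001, P[3] = 0b10010100, P[4] = 0b11101001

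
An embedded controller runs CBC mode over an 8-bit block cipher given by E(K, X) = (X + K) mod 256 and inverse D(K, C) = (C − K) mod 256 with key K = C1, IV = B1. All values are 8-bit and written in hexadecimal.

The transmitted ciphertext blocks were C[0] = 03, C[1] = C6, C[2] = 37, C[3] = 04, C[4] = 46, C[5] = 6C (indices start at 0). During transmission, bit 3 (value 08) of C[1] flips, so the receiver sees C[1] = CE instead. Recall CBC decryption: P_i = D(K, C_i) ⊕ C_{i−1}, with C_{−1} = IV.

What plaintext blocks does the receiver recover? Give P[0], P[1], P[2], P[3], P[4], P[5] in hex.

P[0] = F3, P[1] = 0E, P[2] = B8, P[3] = 74, P[4] = 81, P[5] = ED

Only C[1] changed, to CE. In CBC, a change in C_i garbles P_i and flips the same bit in P_{i+1}. Decrypting the received ciphertext:
P[0]: D(K, 03) = 42; 42 ⊕ B1 = F3.
P[1]: D(K, CE) = 0D; 0D ⊕ 03 = 0E.
P[2]: D(K, 37) = 76; 76 ⊕ CE = B8.
P[3]: D(K, 04) = 43; 43 ⊕ 37 = 74.
P[4]: D(K, 46) = 85; 85 ⊕ 04 = 81.
P[5]: D(K, 6C) = AB; AB ⊕ 46 = ED.
Blocks that differ from the original plaintext: P[1], P[2].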